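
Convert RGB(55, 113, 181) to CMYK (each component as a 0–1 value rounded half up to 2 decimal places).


R'=55/255≈0.2157, G'=113/255≈0.4431, B'=181/255≈0.7098
K = 1 - max(R',G',B') = 1 - 181/255 = 74/255 = 0.29019… → 0.29
(1-R'-K)/(1-K) simplifies to (max-R)/max with max = 181:
C = (181-55)/181 = 126/181 = 0.69613… → 0.70
M = (181-113)/181 = 68/181 = 0.37569… → 0.38
Y = (181-181)/181 = 0/181 = 0 → 0.00
= CMYK(0.70, 0.38, 0.00, 0.29)


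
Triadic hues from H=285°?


Triadic: equally spaced at 120° intervals
H1 = 285°
H2 = (285 + 120) mod 360 = 45°
H3 = (285 + 240) mod 360 = 165°
Triadic = 285°, 45°, 165°


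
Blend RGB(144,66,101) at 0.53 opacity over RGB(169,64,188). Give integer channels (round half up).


C = α×F + (1-α)×B, with 1-α = 0.47
R: 0.53×144 + 0.47×169 = 76.32 + 79.43 = 155.75 → 156
G: 0.53×66 + 0.47×64 = 34.98 + 30.08 = 65.06 → 65
B: 0.53×101 + 0.47×188 = 53.53 + 88.36 = 141.89 → 142
= RGB(156, 65, 142)


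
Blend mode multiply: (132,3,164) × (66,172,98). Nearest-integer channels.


Multiply: C = A×B/255, rounded to nearest integer
R: 132×66/255 = 8712/255 ≈ 34.165 → 34
G: 3×172/255 = 516/255 ≈ 2.024 → 2
B: 164×98/255 = 16072/255 ≈ 63.027 → 63
= RGB(34, 2, 63)


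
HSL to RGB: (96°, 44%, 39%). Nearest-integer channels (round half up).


H=96°, S=0.44, L=0.39
C = (1-|2L-1|)×S = (1-|-0.22|)×0.44 = 0.3432
H' = H/60 = 96/60 ≈ 1.6000; X = C×(1-|H' mod 2 - 1|) = 0.13728
m = L - C/2 = 0.39 - 0.1716 = 0.2184
Sector ⌊H'⌋ = 1 → (R',G',B') = (0.13728, 0.3432, 0.0)
RGB = ((R'+m)×255, (G'+m)×255, (B'+m)×255) = (90.6984, 143.208, 55.692)
Round half up → RGB(91, 143, 56)


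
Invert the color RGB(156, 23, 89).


Invert: (255-R, 255-G, 255-B)
R: 255-156 = 99
G: 255-23 = 232
B: 255-89 = 166
= RGB(99, 232, 166)


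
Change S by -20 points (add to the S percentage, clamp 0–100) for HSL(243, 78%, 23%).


Original S = 78%
Adjustment = -20 percentage points
New S = 78 + (-20) = 58
Clamp to [0, 100] → 58
= HSL(243°, 58%, 23%)


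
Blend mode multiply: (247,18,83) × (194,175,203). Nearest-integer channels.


Multiply: C = A×B/255, rounded to nearest integer
R: 247×194/255 = 47918/255 ≈ 187.914 → 188
G: 18×175/255 = 3150/255 ≈ 12.353 → 12
B: 83×203/255 = 16849/255 ≈ 66.075 → 66
= RGB(188, 12, 66)


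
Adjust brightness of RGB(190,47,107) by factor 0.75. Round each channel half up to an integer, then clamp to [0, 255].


Multiply each channel by 0.75, round half up, clamp to [0, 255]
R: 190×0.75 = 142.5 → round → 143
G: 47×0.75 = 35.25 → round → 35
B: 107×0.75 = 80.25 → round → 80
= RGB(143, 35, 80)


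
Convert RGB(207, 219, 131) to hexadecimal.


R = 207 → CF (hex)
G = 219 → DB (hex)
B = 131 → 83 (hex)
Hex = #CFDB83


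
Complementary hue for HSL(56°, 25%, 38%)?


Complement = opposite side of color wheel = hue + 180°
H' = (56 + 180) mod 360 = 236°
S and L unchanged.
= HSL(236°, 25%, 38%)


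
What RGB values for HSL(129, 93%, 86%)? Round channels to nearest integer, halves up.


H=129°, S=0.93, L=0.86
C = (1-|2L-1|)×S = (1-|0.72|)×0.93 = 0.2604
H' = H/60 = 129/60 ≈ 2.1500; X = C×(1-|H' mod 2 - 1|) = 0.03906
m = L - C/2 = 0.86 - 0.1302 = 0.7298
Sector ⌊H'⌋ = 2 → (R',G',B') = (0.0, 0.2604, 0.03906)
RGB = ((R'+m)×255, (G'+m)×255, (B'+m)×255) = (186.099, 252.501, 196.0593)
Round half up → RGB(186, 253, 196)


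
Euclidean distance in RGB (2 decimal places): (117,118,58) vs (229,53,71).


d = √[(R₁-R₂)² + (G₁-G₂)² + (B₁-B₂)²]
d = √[(117-229)² + (118-53)² + (58-71)²]
d = √[12544 + 4225 + 169]
d = √16938
d ≈ 130.15


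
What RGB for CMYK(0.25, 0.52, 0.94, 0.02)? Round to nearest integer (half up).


R = 255 × (1-C) × (1-K) = 255 × 0.75 × 0.98 = 187.425 → 187
G = 255 × (1-M) × (1-K) = 255 × 0.48 × 0.98 = 119.952 → 120
B = 255 × (1-Y) × (1-K) = 255 × 0.06 × 0.98 = 14.994 → 15
= RGB(187, 120, 15)


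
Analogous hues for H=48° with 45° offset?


Base hue: 48°
Left analog: (48 - 45) mod 360 = 3°
Right analog: (48 + 45) mod 360 = 93°
Analogous hues = 3° and 93°


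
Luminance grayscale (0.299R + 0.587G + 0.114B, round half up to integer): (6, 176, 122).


Gray = 0.299×R + 0.587×G + 0.114×B
Gray = 0.299×6 + 0.587×176 + 0.114×122
Gray = 1.794 + 103.312 + 13.908
Gray = 119.014 → round half up → 119
Gray = 119


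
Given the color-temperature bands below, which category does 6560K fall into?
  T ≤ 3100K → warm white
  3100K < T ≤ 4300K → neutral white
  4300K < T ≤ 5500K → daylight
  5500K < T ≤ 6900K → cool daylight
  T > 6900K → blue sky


Temperature: 6560K
5500K < 6560K ≤ 6900K → cool daylight
Classification: cool daylight


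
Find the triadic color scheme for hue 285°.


Triadic: equally spaced at 120° intervals
H1 = 285°
H2 = (285 + 120) mod 360 = 45°
H3 = (285 + 240) mod 360 = 165°
Triadic = 285°, 45°, 165°


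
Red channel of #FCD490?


Color: #FCD490
R = FC = 252
G = D4 = 212
B = 90 = 144
Red = 252


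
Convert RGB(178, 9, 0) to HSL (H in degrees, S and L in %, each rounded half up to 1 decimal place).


Normalize: R'=178/255≈0.6980, G'=9/255≈0.0353, B'=0/255≈0.0000
Max=178/255, Min=0/255, Δ=Max-Min=178/255
L = (Max+Min)/2 = (178+0)/510 = 178/510 = 0.34901… → L = 34.9%
L ≤ 0.5 → S = Δ/(Max+Min) = 178/(178+0) = 178/178 = 1 → S = 100.0%
(the 1/255 factors cancel in S and H, so raw channel differences can be used)
Max is R' → H = 60 × (((G-B)/Δ) mod 6) = 60 × (((9-0)/178) mod 6)
  9/178 = 0.0505…
  H = 60 × 0.0505… = 3.033…° → H = 3.0°
= HSL(3.0°, 100.0%, 34.9%)


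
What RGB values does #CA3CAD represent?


CA → 202 (R)
3C → 60 (G)
AD → 173 (B)
= RGB(202, 60, 173)


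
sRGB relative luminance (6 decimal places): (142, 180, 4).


Linearize each channel (sRGB transfer function): c = v/255; c_lin = c/12.92 if c ≤ 0.04045, else ((c+0.055)/1.055)^2.4
  R: 142/255 ≈ 0.556863 > 0.04045 → ((0.556863+0.055)/1.055)^2.4 ≈ 0.270498
  G: 180/255 ≈ 0.705882 > 0.04045 → ((0.705882+0.055)/1.055)^2.4 ≈ 0.456411
  B: 4/255 ≈ 0.015686 ≤ 0.04045 → 0.015686/12.92 ≈ 0.001214
R_lin = 0.270498, G_lin = 0.456411, B_lin = 0.001214
L = 0.2126×R + 0.7152×G + 0.0722×B
L = 0.2126×0.270498 + 0.7152×0.456411 + 0.0722×0.001214
L ≈ 0.384021


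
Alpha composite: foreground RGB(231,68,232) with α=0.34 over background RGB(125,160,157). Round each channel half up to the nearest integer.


C = α×F + (1-α)×B, with 1-α = 0.66
R: 0.34×231 + 0.66×125 = 78.54 + 82.50 = 161.04 → 161
G: 0.34×68 + 0.66×160 = 23.12 + 105.60 = 128.72 → 129
B: 0.34×232 + 0.66×157 = 78.88 + 103.62 = 182.50 → 183
= RGB(161, 129, 183)


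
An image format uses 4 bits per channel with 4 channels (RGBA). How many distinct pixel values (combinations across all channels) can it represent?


Total bits = 4 bits/channel × 4 channels = 16 bits
Distinct pixel values = 2^16
= 65,536 pixel values


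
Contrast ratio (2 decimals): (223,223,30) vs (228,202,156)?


Linearize each sRGB channel c=v/255: c/12.92 if c ≤ 0.04045 else ((c+0.055)/1.055)^2.4
L = 0.2126×R_lin + 0.7152×G_lin + 0.0722×B_lin
Color 1 (223,223,30):
  R=223: 223/255≈0.8745 > 0.04045 → ((0.8745+0.055)/1.055)^2.4 ≈ 0.73791
  G=223: 223/255≈0.8745 > 0.04045 → ((0.8745+0.055)/1.055)^2.4 ≈ 0.73791
  B=30: 30/255≈0.1176 > 0.04045 → ((0.1176+0.055)/1.055)^2.4 ≈ 0.01298
  L1 = 0.2126×0.73791 + 0.7152×0.73791 + 0.0722×0.01298 ≈ 0.68557
Color 2 (228,202,156):
  R=228: 228/255≈0.8941 > 0.04045 → ((0.8941+0.055)/1.055)^2.4 ≈ 0.77582
  G=202: 202/255≈0.7922 > 0.04045 → ((0.7922+0.055)/1.055)^2.4 ≈ 0.59062
  B=156: 156/255≈0.6118 > 0.04045 → ((0.6118+0.055)/1.055)^2.4 ≈ 0.33245
  L2 = 0.2126×0.77582 + 0.7152×0.59062 + 0.0722×0.33245 ≈ 0.61135
Lighter = 0.68557, Darker = 0.61135
Ratio = (L_lighter + 0.05) / (L_darker + 0.05)
Ratio = (0.68557 + 0.05) / (0.61135 + 0.05) = 0.73557 / 0.66135 ≈ 1.1122
Ratio ≈ 1.11:1


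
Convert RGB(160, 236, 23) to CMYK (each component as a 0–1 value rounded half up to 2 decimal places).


R'=160/255≈0.6275, G'=236/255≈0.9255, B'=23/255≈0.0902
K = 1 - max(R',G',B') = 1 - 236/255 = 19/255 = 0.07450… → 0.07
(1-R'-K)/(1-K) simplifies to (max-R)/max with max = 236:
C = (236-160)/236 = 76/236 = 0.32203… → 0.32
M = (236-236)/236 = 0/236 = 0 → 0.00
Y = (236-23)/236 = 213/236 = 0.90254… → 0.90
= CMYK(0.32, 0.00, 0.90, 0.07)


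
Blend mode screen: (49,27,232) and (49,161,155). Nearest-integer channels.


Screen: C = 255 - (255-A)×(255-B)/255, rounded to nearest integer
R: 255 - (255-49)×(255-49)/255 = 255 - 42436/255 ≈ 255 - 166.416 = 88.584 → 89
G: 255 - (255-27)×(255-161)/255 = 255 - 21432/255 ≈ 255 - 84.047 = 170.953 → 171
B: 255 - (255-232)×(255-155)/255 = 255 - 2300/255 ≈ 255 - 9.020 = 245.980 → 246
= RGB(89, 171, 246)


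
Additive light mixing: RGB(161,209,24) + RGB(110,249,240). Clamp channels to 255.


Additive: each channel = min(255, C₁+C₂)
R: 161+110 = 271 → 255
G: 209+249 = 458 → 255
B: 24+240 = 264 → 255
= RGB(255, 255, 255)


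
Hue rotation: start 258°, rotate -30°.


New hue = (H + rotation) mod 360
New hue = (258 -30) mod 360
= 228 mod 360
= 228°


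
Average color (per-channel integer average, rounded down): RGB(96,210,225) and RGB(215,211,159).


Midpoint: each channel = ⌊(C₁+C₂)/2⌋
R: ⌊(96+215)/2⌋ = 155
G: ⌊(210+211)/2⌋ = 210
B: ⌊(225+159)/2⌋ = 192
= RGB(155, 210, 192)


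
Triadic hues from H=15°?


Triadic: equally spaced at 120° intervals
H1 = 15°
H2 = (15 + 120) mod 360 = 135°
H3 = (15 + 240) mod 360 = 255°
Triadic = 15°, 135°, 255°


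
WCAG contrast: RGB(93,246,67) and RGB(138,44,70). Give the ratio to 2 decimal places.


Linearize each sRGB channel c=v/255: c/12.92 if c ≤ 0.04045 else ((c+0.055)/1.055)^2.4
L = 0.2126×R_lin + 0.7152×G_lin + 0.0722×B_lin
Color 1 (93,246,67):
  R=93: 93/255≈0.3647 > 0.04045 → ((0.3647+0.055)/1.055)^2.4 ≈ 0.10946
  G=246: 246/255≈0.9647 > 0.04045 → ((0.9647+0.055)/1.055)^2.4 ≈ 0.92158
  B=67: 67/255≈0.2627 > 0.04045 → ((0.2627+0.055)/1.055)^2.4 ≈ 0.05613
  L1 = 0.2126×0.10946 + 0.7152×0.92158 + 0.0722×0.05613 ≈ 0.68644
Color 2 (138,44,70):
  R=138: 138/255≈0.5412 > 0.04045 → ((0.5412+0.055)/1.055)^2.4 ≈ 0.25415
  G=44: 44/255≈0.1725 > 0.04045 → ((0.1725+0.055)/1.055)^2.4 ≈ 0.02519
  B=70: 70/255≈0.2745 > 0.04045 → ((0.2745+0.055)/1.055)^2.4 ≈ 0.06125
  L2 = 0.2126×0.25415 + 0.7152×0.02519 + 0.0722×0.06125 ≈ 0.07647
Lighter = 0.68644, Darker = 0.07647
Ratio = (L_lighter + 0.05) / (L_darker + 0.05)
Ratio = (0.68644 + 0.05) / (0.07647 + 0.05) = 0.73644 / 0.12647 ≈ 5.8231
Ratio ≈ 5.82:1


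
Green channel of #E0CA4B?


Color: #E0CA4B
R = E0 = 224
G = CA = 202
B = 4B = 75
Green = 202


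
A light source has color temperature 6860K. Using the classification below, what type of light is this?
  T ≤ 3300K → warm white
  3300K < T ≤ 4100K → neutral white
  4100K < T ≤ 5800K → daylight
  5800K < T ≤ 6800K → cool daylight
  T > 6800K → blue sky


Temperature: 6860K
6860K > 6800K → blue sky
Classification: blue sky


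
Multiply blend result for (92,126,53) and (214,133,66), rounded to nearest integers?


Multiply: C = A×B/255, rounded to nearest integer
R: 92×214/255 = 19688/255 ≈ 77.208 → 77
G: 126×133/255 = 16758/255 ≈ 65.718 → 66
B: 53×66/255 = 3498/255 ≈ 13.718 → 14
= RGB(77, 66, 14)


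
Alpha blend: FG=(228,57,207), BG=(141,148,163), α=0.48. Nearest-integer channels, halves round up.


C = α×F + (1-α)×B, with 1-α = 0.52
R: 0.48×228 + 0.52×141 = 109.44 + 73.32 = 182.76 → 183
G: 0.48×57 + 0.52×148 = 27.36 + 76.96 = 104.32 → 104
B: 0.48×207 + 0.52×163 = 99.36 + 84.76 = 184.12 → 184
= RGB(183, 104, 184)


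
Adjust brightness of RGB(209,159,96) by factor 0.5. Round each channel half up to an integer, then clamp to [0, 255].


Multiply each channel by 0.5, round half up, clamp to [0, 255]
R: 209×0.5 = 104.5 → round → 105
G: 159×0.5 = 79.5 → round → 80
B: 96×0.5 = 48
= RGB(105, 80, 48)


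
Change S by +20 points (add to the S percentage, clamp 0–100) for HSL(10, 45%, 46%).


Original S = 45%
Adjustment = +20 percentage points
New S = 45 + (20) = 65
Clamp to [0, 100] → 65
= HSL(10°, 65%, 46%)


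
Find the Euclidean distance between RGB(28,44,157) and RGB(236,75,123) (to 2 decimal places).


d = √[(R₁-R₂)² + (G₁-G₂)² + (B₁-B₂)²]
d = √[(28-236)² + (44-75)² + (157-123)²]
d = √[43264 + 961 + 1156]
d = √45381
d ≈ 213.03


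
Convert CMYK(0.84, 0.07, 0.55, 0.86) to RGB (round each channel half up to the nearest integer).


R = 255 × (1-C) × (1-K) = 255 × 0.16 × 0.14 = 5.712 → 6
G = 255 × (1-M) × (1-K) = 255 × 0.93 × 0.14 = 33.201 → 33
B = 255 × (1-Y) × (1-K) = 255 × 0.45 × 0.14 = 16.065 → 16
= RGB(6, 33, 16)


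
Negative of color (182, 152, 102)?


Invert: (255-R, 255-G, 255-B)
R: 255-182 = 73
G: 255-152 = 103
B: 255-102 = 153
= RGB(73, 103, 153)


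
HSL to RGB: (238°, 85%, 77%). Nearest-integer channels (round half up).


H=238°, S=0.85, L=0.77
C = (1-|2L-1|)×S = (1-|0.54|)×0.85 = 0.391
H' = H/60 = 238/60 ≈ 3.9667; X = C×(1-|H' mod 2 - 1|) ≈ 0.0130
m = L - C/2 = 0.77 - 0.1955 = 0.5745
Sector ⌊H'⌋ = 3 → (R',G',B') = (0.0, ≈0.0130, 0.391)
RGB = ((R'+m)×255, (G'+m)×255, (B'+m)×255) = (146.4975, 149.821, 246.2025)
Round half up → RGB(146, 150, 246)


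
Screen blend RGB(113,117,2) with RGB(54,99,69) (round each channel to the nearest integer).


Screen: C = 255 - (255-A)×(255-B)/255, rounded to nearest integer
R: 255 - (255-113)×(255-54)/255 = 255 - 28542/255 ≈ 255 - 111.929 = 143.071 → 143
G: 255 - (255-117)×(255-99)/255 = 255 - 21528/255 ≈ 255 - 84.424 = 170.576 → 171
B: 255 - (255-2)×(255-69)/255 = 255 - 47058/255 ≈ 255 - 184.541 = 70.459 → 70
= RGB(143, 171, 70)


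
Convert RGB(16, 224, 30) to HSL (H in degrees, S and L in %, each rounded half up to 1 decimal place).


Normalize: R'=16/255≈0.0627, G'=224/255≈0.8784, B'=30/255≈0.1176
Max=224/255, Min=16/255, Δ=Max-Min=208/255
L = (Max+Min)/2 = (224+16)/510 = 240/510 = 0.47058… → L = 47.1%
L ≤ 0.5 → S = Δ/(Max+Min) = 208/(224+16) = 208/240 = 0.86666… → S = 86.7%
(the 1/255 factors cancel in S and H, so raw channel differences can be used)
Max is G' → H = 60 × ((B-R)/Δ + 2) = 60 × ((30-16)/208 + 2)
  14/208 + 2 = 0.0673… + 2 = 2.0673…
  H = 60 × 2.0673… = 124.038…° → H = 124.0°
= HSL(124.0°, 86.7%, 47.1%)


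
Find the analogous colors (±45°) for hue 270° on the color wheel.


Base hue: 270°
Left analog: (270 - 45) mod 360 = 225°
Right analog: (270 + 45) mod 360 = 315°
Analogous hues = 225° and 315°


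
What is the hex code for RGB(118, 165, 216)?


R = 118 → 76 (hex)
G = 165 → A5 (hex)
B = 216 → D8 (hex)
Hex = #76A5D8


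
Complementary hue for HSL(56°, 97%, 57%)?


Complement = opposite side of color wheel = hue + 180°
H' = (56 + 180) mod 360 = 236°
S and L unchanged.
= HSL(236°, 97%, 57%)


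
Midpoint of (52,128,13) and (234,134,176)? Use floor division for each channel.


Midpoint: each channel = ⌊(C₁+C₂)/2⌋
R: ⌊(52+234)/2⌋ = 143
G: ⌊(128+134)/2⌋ = 131
B: ⌊(13+176)/2⌋ = 94
= RGB(143, 131, 94)


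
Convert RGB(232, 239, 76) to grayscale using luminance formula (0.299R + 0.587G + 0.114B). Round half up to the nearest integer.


Gray = 0.299×R + 0.587×G + 0.114×B
Gray = 0.299×232 + 0.587×239 + 0.114×76
Gray = 69.368 + 140.293 + 8.664
Gray = 218.325 → round half up → 218
Gray = 218


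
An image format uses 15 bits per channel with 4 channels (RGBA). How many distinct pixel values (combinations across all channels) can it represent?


Total bits = 15 bits/channel × 4 channels = 60 bits
Distinct pixel values = 2^60
= 1,152,921,504,606,846,976 pixel values


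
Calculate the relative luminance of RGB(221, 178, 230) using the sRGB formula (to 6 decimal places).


Linearize each channel (sRGB transfer function): c = v/255; c_lin = c/12.92 if c ≤ 0.04045, else ((c+0.055)/1.055)^2.4
  R: 221/255 ≈ 0.866667 > 0.04045 → ((0.866667+0.055)/1.055)^2.4 ≈ 0.723055
  G: 178/255 ≈ 0.698039 > 0.04045 → ((0.698039+0.055)/1.055)^2.4 ≈ 0.445201
  B: 230/255 ≈ 0.901961 > 0.04045 → ((0.901961+0.055)/1.055)^2.4 ≈ 0.791298
R_lin = 0.723055, G_lin = 0.445201, B_lin = 0.791298
L = 0.2126×R + 0.7152×G + 0.0722×B
L = 0.2126×0.723055 + 0.7152×0.445201 + 0.0722×0.791298
L ≈ 0.529261


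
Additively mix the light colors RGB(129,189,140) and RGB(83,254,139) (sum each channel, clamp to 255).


Additive: each channel = min(255, C₁+C₂)
R: 129+83 = 212 → 212
G: 189+254 = 443 → 255
B: 140+139 = 279 → 255
= RGB(212, 255, 255)


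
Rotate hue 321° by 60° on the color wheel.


New hue = (H + rotation) mod 360
New hue = (321 + 60) mod 360
= 381 mod 360
= 21°


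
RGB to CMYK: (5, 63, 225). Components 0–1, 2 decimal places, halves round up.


R'=5/255≈0.0196, G'=63/255≈0.2471, B'=225/255≈0.8824
K = 1 - max(R',G',B') = 1 - 225/255 = 30/255 = 0.11764… → 0.12
(1-R'-K)/(1-K) simplifies to (max-R)/max with max = 225:
C = (225-5)/225 = 220/225 = 0.97777… → 0.98
M = (225-63)/225 = 162/225 = 0.72 → 0.72
Y = (225-225)/225 = 0/225 = 0 → 0.00
= CMYK(0.98, 0.72, 0.00, 0.12)


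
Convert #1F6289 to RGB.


1F → 31 (R)
62 → 98 (G)
89 → 137 (B)
= RGB(31, 98, 137)


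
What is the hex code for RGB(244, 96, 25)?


R = 244 → F4 (hex)
G = 96 → 60 (hex)
B = 25 → 19 (hex)
Hex = #F46019


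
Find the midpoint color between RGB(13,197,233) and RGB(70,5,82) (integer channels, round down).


Midpoint: each channel = ⌊(C₁+C₂)/2⌋
R: ⌊(13+70)/2⌋ = 41
G: ⌊(197+5)/2⌋ = 101
B: ⌊(233+82)/2⌋ = 157
= RGB(41, 101, 157)


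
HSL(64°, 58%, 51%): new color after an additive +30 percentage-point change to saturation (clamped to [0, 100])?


Original S = 58%
Adjustment = +30 percentage points
New S = 58 + (30) = 88
Clamp to [0, 100] → 88
= HSL(64°, 88%, 51%)


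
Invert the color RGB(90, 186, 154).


Invert: (255-R, 255-G, 255-B)
R: 255-90 = 165
G: 255-186 = 69
B: 255-154 = 101
= RGB(165, 69, 101)


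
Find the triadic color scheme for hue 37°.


Triadic: equally spaced at 120° intervals
H1 = 37°
H2 = (37 + 120) mod 360 = 157°
H3 = (37 + 240) mod 360 = 277°
Triadic = 37°, 157°, 277°


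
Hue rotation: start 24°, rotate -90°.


New hue = (H + rotation) mod 360
New hue = (24 -90) mod 360
= -66 mod 360
= 294°


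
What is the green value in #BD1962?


Color: #BD1962
R = BD = 189
G = 19 = 25
B = 62 = 98
Green = 25


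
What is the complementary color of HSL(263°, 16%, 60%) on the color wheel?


Complement = opposite side of color wheel = hue + 180°
H' = (263 + 180) mod 360 = 83°
S and L unchanged.
= HSL(83°, 16%, 60%)


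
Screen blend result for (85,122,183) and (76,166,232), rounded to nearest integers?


Screen: C = 255 - (255-A)×(255-B)/255, rounded to nearest integer
R: 255 - (255-85)×(255-76)/255 = 255 - 30430/255 ≈ 255 - 119.333 = 135.667 → 136
G: 255 - (255-122)×(255-166)/255 = 255 - 11837/255 ≈ 255 - 46.420 = 208.580 → 209
B: 255 - (255-183)×(255-232)/255 = 255 - 1656/255 ≈ 255 - 6.494 = 248.506 → 249
= RGB(136, 209, 249)


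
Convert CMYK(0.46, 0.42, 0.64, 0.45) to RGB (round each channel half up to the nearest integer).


R = 255 × (1-C) × (1-K) = 255 × 0.54 × 0.55 = 75.735 → 76
G = 255 × (1-M) × (1-K) = 255 × 0.58 × 0.55 = 81.345 → 81
B = 255 × (1-Y) × (1-K) = 255 × 0.36 × 0.55 = 50.49 → 50
= RGB(76, 81, 50)


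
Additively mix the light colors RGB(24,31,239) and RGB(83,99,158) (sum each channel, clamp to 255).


Additive: each channel = min(255, C₁+C₂)
R: 24+83 = 107 → 107
G: 31+99 = 130 → 130
B: 239+158 = 397 → 255
= RGB(107, 130, 255)


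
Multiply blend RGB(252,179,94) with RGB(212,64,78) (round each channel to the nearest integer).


Multiply: C = A×B/255, rounded to nearest integer
R: 252×212/255 = 53424/255 ≈ 209.506 → 210
G: 179×64/255 = 11456/255 ≈ 44.925 → 45
B: 94×78/255 = 7332/255 ≈ 28.753 → 29
= RGB(210, 45, 29)


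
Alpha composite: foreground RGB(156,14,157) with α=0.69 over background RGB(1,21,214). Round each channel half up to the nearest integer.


C = α×F + (1-α)×B, with 1-α = 0.31
R: 0.69×156 + 0.31×1 = 107.64 + 0.31 = 107.95 → 108
G: 0.69×14 + 0.31×21 = 9.66 + 6.51 = 16.17 → 16
B: 0.69×157 + 0.31×214 = 108.33 + 66.34 = 174.67 → 175
= RGB(108, 16, 175)


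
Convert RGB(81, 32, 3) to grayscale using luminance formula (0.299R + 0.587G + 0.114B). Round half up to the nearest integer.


Gray = 0.299×R + 0.587×G + 0.114×B
Gray = 0.299×81 + 0.587×32 + 0.114×3
Gray = 24.219 + 18.784 + 0.342
Gray = 43.345 → round half up → 43
Gray = 43


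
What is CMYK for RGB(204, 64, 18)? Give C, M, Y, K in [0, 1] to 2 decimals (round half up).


R'=204/255≈0.8000, G'=64/255≈0.2510, B'=18/255≈0.0706
K = 1 - max(R',G',B') = 1 - 204/255 = 51/255 = 0.2 → 0.20
(1-R'-K)/(1-K) simplifies to (max-R)/max with max = 204:
C = (204-204)/204 = 0/204 = 0 → 0.00
M = (204-64)/204 = 140/204 = 0.68627… → 0.69
Y = (204-18)/204 = 186/204 = 0.91176… → 0.91
= CMYK(0.00, 0.69, 0.91, 0.20)


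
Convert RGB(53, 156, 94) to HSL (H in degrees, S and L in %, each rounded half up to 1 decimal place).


Normalize: R'=53/255≈0.2078, G'=156/255≈0.6118, B'=94/255≈0.3686
Max=156/255, Min=53/255, Δ=Max-Min=103/255
L = (Max+Min)/2 = (156+53)/510 = 209/510 = 0.40980… → L = 41.0%
L ≤ 0.5 → S = Δ/(Max+Min) = 103/(156+53) = 103/209 = 0.49282… → S = 49.3%
(the 1/255 factors cancel in S and H, so raw channel differences can be used)
Max is G' → H = 60 × ((B-R)/Δ + 2) = 60 × ((94-53)/103 + 2)
  41/103 + 2 = 0.3980… + 2 = 2.3980…
  H = 60 × 2.3980… = 143.883…° → H = 143.9°
= HSL(143.9°, 49.3%, 41.0%)


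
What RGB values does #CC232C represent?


CC → 204 (R)
23 → 35 (G)
2C → 44 (B)
= RGB(204, 35, 44)


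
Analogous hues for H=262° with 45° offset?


Base hue: 262°
Left analog: (262 - 45) mod 360 = 217°
Right analog: (262 + 45) mod 360 = 307°
Analogous hues = 217° and 307°


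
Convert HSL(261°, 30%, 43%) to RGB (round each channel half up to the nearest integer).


H=261°, S=0.30, L=0.43
C = (1-|2L-1|)×S = (1-|-0.14|)×0.30 = 0.258
H' = H/60 = 261/60 ≈ 4.3500; X = C×(1-|H' mod 2 - 1|) = 0.0903
m = L - C/2 = 0.43 - 0.129 = 0.301
Sector ⌊H'⌋ = 4 → (R',G',B') = (0.0903, 0.0, 0.258)
RGB = ((R'+m)×255, (G'+m)×255, (B'+m)×255) = (99.7815, 76.755, 142.545)
Round half up → RGB(100, 77, 143)


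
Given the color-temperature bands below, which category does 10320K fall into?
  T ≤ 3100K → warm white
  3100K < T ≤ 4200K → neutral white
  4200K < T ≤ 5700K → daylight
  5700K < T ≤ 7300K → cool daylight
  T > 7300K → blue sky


Temperature: 10320K
10320K > 7300K → blue sky
Classification: blue sky


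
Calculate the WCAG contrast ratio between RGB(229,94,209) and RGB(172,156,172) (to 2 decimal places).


Linearize each sRGB channel c=v/255: c/12.92 if c ≤ 0.04045 else ((c+0.055)/1.055)^2.4
L = 0.2126×R_lin + 0.7152×G_lin + 0.0722×B_lin
Color 1 (229,94,209):
  R=229: 229/255≈0.8980 > 0.04045 → ((0.8980+0.055)/1.055)^2.4 ≈ 0.78354
  G=94: 94/255≈0.3686 > 0.04045 → ((0.3686+0.055)/1.055)^2.4 ≈ 0.11193
  B=209: 209/255≈0.8196 > 0.04045 → ((0.8196+0.055)/1.055)^2.4 ≈ 0.63760
  L1 = 0.2126×0.78354 + 0.7152×0.11193 + 0.0722×0.63760 ≈ 0.29267
Color 2 (172,156,172):
  R=172: 172/255≈0.6745 > 0.04045 → ((0.6745+0.055)/1.055)^2.4 ≈ 0.41254
  G=156: 156/255≈0.6118 > 0.04045 → ((0.6118+0.055)/1.055)^2.4 ≈ 0.33245
  B=172: 172/255≈0.6745 > 0.04045 → ((0.6745+0.055)/1.055)^2.4 ≈ 0.41254
  L2 = 0.2126×0.41254 + 0.7152×0.33245 + 0.0722×0.41254 ≈ 0.35526
Lighter = 0.35526, Darker = 0.29267
Ratio = (L_lighter + 0.05) / (L_darker + 0.05)
Ratio = (0.35526 + 0.05) / (0.29267 + 0.05) = 0.40526 / 0.34267 ≈ 1.1827
Ratio ≈ 1.18:1


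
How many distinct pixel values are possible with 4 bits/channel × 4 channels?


Total bits = 4 bits/channel × 4 channels = 16 bits
Distinct pixel values = 2^16
= 65,536 pixel values


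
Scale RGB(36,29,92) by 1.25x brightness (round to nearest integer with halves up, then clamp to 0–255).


Multiply each channel by 1.25, round half up, clamp to [0, 255]
R: 36×1.25 = 45
G: 29×1.25 = 36.25 → round → 36
B: 92×1.25 = 115
= RGB(45, 36, 115)


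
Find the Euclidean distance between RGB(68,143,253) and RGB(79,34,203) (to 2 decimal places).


d = √[(R₁-R₂)² + (G₁-G₂)² + (B₁-B₂)²]
d = √[(68-79)² + (143-34)² + (253-203)²]
d = √[121 + 11881 + 2500]
d = √14502
d ≈ 120.42


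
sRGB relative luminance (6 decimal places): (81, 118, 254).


Linearize each channel (sRGB transfer function): c = v/255; c_lin = c/12.92 if c ≤ 0.04045, else ((c+0.055)/1.055)^2.4
  R: 81/255 ≈ 0.317647 > 0.04045 → ((0.317647+0.055)/1.055)^2.4 ≈ 0.082283
  G: 118/255 ≈ 0.462745 > 0.04045 → ((0.462745+0.055)/1.055)^2.4 ≈ 0.181164
  B: 254/255 ≈ 0.996078 > 0.04045 → ((0.996078+0.055)/1.055)^2.4 ≈ 0.991102
R_lin = 0.082283, G_lin = 0.181164, B_lin = 0.991102
L = 0.2126×R + 0.7152×G + 0.0722×B
L = 0.2126×0.082283 + 0.7152×0.181164 + 0.0722×0.991102
L ≈ 0.218620


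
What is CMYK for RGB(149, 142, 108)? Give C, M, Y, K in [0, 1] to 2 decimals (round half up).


R'=149/255≈0.5843, G'=142/255≈0.5569, B'=108/255≈0.4235
K = 1 - max(R',G',B') = 1 - 149/255 = 106/255 = 0.41568… → 0.42
(1-R'-K)/(1-K) simplifies to (max-R)/max with max = 149:
C = (149-149)/149 = 0/149 = 0 → 0.00
M = (149-142)/149 = 7/149 = 0.04697… → 0.05
Y = (149-108)/149 = 41/149 = 0.27516… → 0.28
= CMYK(0.00, 0.05, 0.28, 0.42)


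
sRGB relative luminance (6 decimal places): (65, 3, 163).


Linearize each channel (sRGB transfer function): c = v/255; c_lin = c/12.92 if c ≤ 0.04045, else ((c+0.055)/1.055)^2.4
  R: 65/255 ≈ 0.254902 > 0.04045 → ((0.254902+0.055)/1.055)^2.4 ≈ 0.052861
  G: 3/255 ≈ 0.011765 ≤ 0.04045 → 0.011765/12.92 ≈ 0.000911
  B: 163/255 ≈ 0.639216 > 0.04045 → ((0.639216+0.055)/1.055)^2.4 ≈ 0.366253
R_lin = 0.052861, G_lin = 0.000911, B_lin = 0.366253
L = 0.2126×R + 0.7152×G + 0.0722×B
L = 0.2126×0.052861 + 0.7152×0.000911 + 0.0722×0.366253
L ≈ 0.038333


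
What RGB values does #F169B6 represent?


F1 → 241 (R)
69 → 105 (G)
B6 → 182 (B)
= RGB(241, 105, 182)


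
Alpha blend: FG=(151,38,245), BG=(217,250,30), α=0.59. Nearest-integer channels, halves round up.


C = α×F + (1-α)×B, with 1-α = 0.41
R: 0.59×151 + 0.41×217 = 89.09 + 88.97 = 178.06 → 178
G: 0.59×38 + 0.41×250 = 22.42 + 102.50 = 124.92 → 125
B: 0.59×245 + 0.41×30 = 144.55 + 12.30 = 156.85 → 157
= RGB(178, 125, 157)


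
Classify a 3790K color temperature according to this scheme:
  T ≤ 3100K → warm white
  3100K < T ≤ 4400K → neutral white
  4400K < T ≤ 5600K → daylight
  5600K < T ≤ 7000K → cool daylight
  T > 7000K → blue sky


Temperature: 3790K
3100K < 3790K ≤ 4400K → neutral white
Classification: neutral white


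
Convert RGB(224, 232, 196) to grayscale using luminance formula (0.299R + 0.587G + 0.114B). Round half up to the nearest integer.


Gray = 0.299×R + 0.587×G + 0.114×B
Gray = 0.299×224 + 0.587×232 + 0.114×196
Gray = 66.976 + 136.184 + 22.344
Gray = 225.504 → round half up → 226
Gray = 226


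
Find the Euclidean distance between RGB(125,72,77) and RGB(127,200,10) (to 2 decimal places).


d = √[(R₁-R₂)² + (G₁-G₂)² + (B₁-B₂)²]
d = √[(125-127)² + (72-200)² + (77-10)²]
d = √[4 + 16384 + 4489]
d = √20877
d ≈ 144.49


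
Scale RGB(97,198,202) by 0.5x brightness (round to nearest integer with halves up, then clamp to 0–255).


Multiply each channel by 0.5, round half up, clamp to [0, 255]
R: 97×0.5 = 48.5 → round → 49
G: 198×0.5 = 99
B: 202×0.5 = 101
= RGB(49, 99, 101)


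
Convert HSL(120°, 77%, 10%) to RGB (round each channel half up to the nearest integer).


H=120°, S=0.77, L=0.10
C = (1-|2L-1|)×S = (1-|-0.80|)×0.77 = 0.154
H' = H/60 = 120/60 ≈ 2.0000; X = C×(1-|H' mod 2 - 1|) = 0.0
m = L - C/2 = 0.10 - 0.077 = 0.023
Sector ⌊H'⌋ = 2 → (R',G',B') = (0.0, 0.154, 0.0)
RGB = ((R'+m)×255, (G'+m)×255, (B'+m)×255) = (5.865, 45.135, 5.865)
Round half up → RGB(6, 45, 6)


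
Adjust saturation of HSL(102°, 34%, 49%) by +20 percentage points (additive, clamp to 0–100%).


Original S = 34%
Adjustment = +20 percentage points
New S = 34 + (20) = 54
Clamp to [0, 100] → 54
= HSL(102°, 54%, 49%)


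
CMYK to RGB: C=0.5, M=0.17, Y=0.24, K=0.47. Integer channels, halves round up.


R = 255 × (1-C) × (1-K) = 255 × 0.50 × 0.53 = 67.575 → 68
G = 255 × (1-M) × (1-K) = 255 × 0.83 × 0.53 = 112.1745 → 112
B = 255 × (1-Y) × (1-K) = 255 × 0.76 × 0.53 = 102.714 → 103
= RGB(68, 112, 103)


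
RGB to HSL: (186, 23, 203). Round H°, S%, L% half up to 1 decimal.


Normalize: R'=186/255≈0.7294, G'=23/255≈0.0902, B'=203/255≈0.7961
Max=203/255, Min=23/255, Δ=Max-Min=180/255
L = (Max+Min)/2 = (203+23)/510 = 226/510 = 0.44313… → L = 44.3%
L ≤ 0.5 → S = Δ/(Max+Min) = 180/(203+23) = 180/226 = 0.79646… → S = 79.6%
(the 1/255 factors cancel in S and H, so raw channel differences can be used)
Max is B' → H = 60 × ((R-G)/Δ + 4) = 60 × ((186-23)/180 + 4)
  163/180 + 4 = 0.9055… + 4 = 4.9055…
  H = 60 × 4.9055… = 294.333…° → H = 294.3°
= HSL(294.3°, 79.6%, 44.3%)


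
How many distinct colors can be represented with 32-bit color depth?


Colors = 2^bits = 2^32
= 4,294,967,296 colors


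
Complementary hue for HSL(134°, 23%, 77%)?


Complement = opposite side of color wheel = hue + 180°
H' = (134 + 180) mod 360 = 314°
S and L unchanged.
= HSL(314°, 23%, 77%)


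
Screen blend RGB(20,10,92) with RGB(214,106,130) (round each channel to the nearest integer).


Screen: C = 255 - (255-A)×(255-B)/255, rounded to nearest integer
R: 255 - (255-20)×(255-214)/255 = 255 - 9635/255 ≈ 255 - 37.784 = 217.216 → 217
G: 255 - (255-10)×(255-106)/255 = 255 - 36505/255 ≈ 255 - 143.157 = 111.843 → 112
B: 255 - (255-92)×(255-130)/255 = 255 - 20375/255 ≈ 255 - 79.902 = 175.098 → 175
= RGB(217, 112, 175)


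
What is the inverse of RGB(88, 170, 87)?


Invert: (255-R, 255-G, 255-B)
R: 255-88 = 167
G: 255-170 = 85
B: 255-87 = 168
= RGB(167, 85, 168)


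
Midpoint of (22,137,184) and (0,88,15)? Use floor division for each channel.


Midpoint: each channel = ⌊(C₁+C₂)/2⌋
R: ⌊(22+0)/2⌋ = 11
G: ⌊(137+88)/2⌋ = 112
B: ⌊(184+15)/2⌋ = 99
= RGB(11, 112, 99)


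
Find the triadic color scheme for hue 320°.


Triadic: equally spaced at 120° intervals
H1 = 320°
H2 = (320 + 120) mod 360 = 80°
H3 = (320 + 240) mod 360 = 200°
Triadic = 320°, 80°, 200°


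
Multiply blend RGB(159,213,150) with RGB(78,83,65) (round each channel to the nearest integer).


Multiply: C = A×B/255, rounded to nearest integer
R: 159×78/255 = 12402/255 ≈ 48.635 → 49
G: 213×83/255 = 17679/255 ≈ 69.329 → 69
B: 150×65/255 = 9750/255 ≈ 38.235 → 38
= RGB(49, 69, 38)


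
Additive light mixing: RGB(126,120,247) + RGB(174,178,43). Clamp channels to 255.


Additive: each channel = min(255, C₁+C₂)
R: 126+174 = 300 → 255
G: 120+178 = 298 → 255
B: 247+43 = 290 → 255
= RGB(255, 255, 255)


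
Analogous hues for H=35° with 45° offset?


Base hue: 35°
Left analog: (35 - 45) mod 360 = 350°
Right analog: (35 + 45) mod 360 = 80°
Analogous hues = 350° and 80°


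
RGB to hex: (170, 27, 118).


R = 170 → AA (hex)
G = 27 → 1B (hex)
B = 118 → 76 (hex)
Hex = #AA1B76


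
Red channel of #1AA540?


Color: #1AA540
R = 1A = 26
G = A5 = 165
B = 40 = 64
Red = 26


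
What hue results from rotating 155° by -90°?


New hue = (H + rotation) mod 360
New hue = (155 -90) mod 360
= 65 mod 360
= 65°


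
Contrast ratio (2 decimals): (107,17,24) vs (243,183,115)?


Linearize each sRGB channel c=v/255: c/12.92 if c ≤ 0.04045 else ((c+0.055)/1.055)^2.4
L = 0.2126×R_lin + 0.7152×G_lin + 0.0722×B_lin
Color 1 (107,17,24):
  R=107: 107/255≈0.4196 > 0.04045 → ((0.4196+0.055)/1.055)^2.4 ≈ 0.14703
  G=17: 17/255≈0.0667 > 0.04045 → ((0.0667+0.055)/1.055)^2.4 ≈ 0.00561
  B=24: 24/255≈0.0941 > 0.04045 → ((0.0941+0.055)/1.055)^2.4 ≈ 0.00913
  L1 = 0.2126×0.14703 + 0.7152×0.00561 + 0.0722×0.00913 ≈ 0.03593
Color 2 (243,183,115):
  R=243: 243/255≈0.9529 > 0.04045 → ((0.9529+0.055)/1.055)^2.4 ≈ 0.89627
  G=183: 183/255≈0.7176 > 0.04045 → ((0.7176+0.055)/1.055)^2.4 ≈ 0.47353
  B=115: 115/255≈0.4510 > 0.04045 → ((0.4510+0.055)/1.055)^2.4 ≈ 0.17144
  L2 = 0.2126×0.89627 + 0.7152×0.47353 + 0.0722×0.17144 ≈ 0.54159
Lighter = 0.54159, Darker = 0.03593
Ratio = (L_lighter + 0.05) / (L_darker + 0.05)
Ratio = (0.54159 + 0.05) / (0.03593 + 0.05) = 0.59159 / 0.08593 ≈ 6.8849
Ratio ≈ 6.88:1


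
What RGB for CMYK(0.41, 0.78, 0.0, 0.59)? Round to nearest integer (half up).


R = 255 × (1-C) × (1-K) = 255 × 0.59 × 0.41 = 61.6845 → 62
G = 255 × (1-M) × (1-K) = 255 × 0.22 × 0.41 = 23.001 → 23
B = 255 × (1-Y) × (1-K) = 255 × 1.00 × 0.41 = 104.55 → 105
= RGB(62, 23, 105)


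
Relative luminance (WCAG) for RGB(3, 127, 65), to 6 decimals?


Linearize each channel (sRGB transfer function): c = v/255; c_lin = c/12.92 if c ≤ 0.04045, else ((c+0.055)/1.055)^2.4
  R: 3/255 ≈ 0.011765 ≤ 0.04045 → 0.011765/12.92 ≈ 0.000911
  G: 127/255 ≈ 0.498039 > 0.04045 → ((0.498039+0.055)/1.055)^2.4 ≈ 0.212231
  B: 65/255 ≈ 0.254902 > 0.04045 → ((0.254902+0.055)/1.055)^2.4 ≈ 0.052861
R_lin = 0.000911, G_lin = 0.212231, B_lin = 0.052861
L = 0.2126×R + 0.7152×G + 0.0722×B
L = 0.2126×0.000911 + 0.7152×0.212231 + 0.0722×0.052861
L ≈ 0.155798


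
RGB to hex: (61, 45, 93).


R = 61 → 3D (hex)
G = 45 → 2D (hex)
B = 93 → 5D (hex)
Hex = #3D2D5D


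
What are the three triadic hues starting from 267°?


Triadic: equally spaced at 120° intervals
H1 = 267°
H2 = (267 + 120) mod 360 = 27°
H3 = (267 + 240) mod 360 = 147°
Triadic = 267°, 27°, 147°


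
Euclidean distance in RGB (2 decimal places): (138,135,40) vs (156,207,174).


d = √[(R₁-R₂)² + (G₁-G₂)² + (B₁-B₂)²]
d = √[(138-156)² + (135-207)² + (40-174)²]
d = √[324 + 5184 + 17956]
d = √23464
d ≈ 153.18


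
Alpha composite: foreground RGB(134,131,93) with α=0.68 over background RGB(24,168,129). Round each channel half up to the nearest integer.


C = α×F + (1-α)×B, with 1-α = 0.32
R: 0.68×134 + 0.32×24 = 91.12 + 7.68 = 98.80 → 99
G: 0.68×131 + 0.32×168 = 89.08 + 53.76 = 142.84 → 143
B: 0.68×93 + 0.32×129 = 63.24 + 41.28 = 104.52 → 105
= RGB(99, 143, 105)


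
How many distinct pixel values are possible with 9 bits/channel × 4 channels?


Total bits = 9 bits/channel × 4 channels = 36 bits
Distinct pixel values = 2^36
= 68,719,476,736 pixel values


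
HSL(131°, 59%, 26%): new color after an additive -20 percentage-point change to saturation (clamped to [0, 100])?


Original S = 59%
Adjustment = -20 percentage points
New S = 59 + (-20) = 39
Clamp to [0, 100] → 39
= HSL(131°, 39%, 26%)


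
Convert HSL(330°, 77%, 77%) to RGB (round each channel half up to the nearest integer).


H=330°, S=0.77, L=0.77
C = (1-|2L-1|)×S = (1-|0.54|)×0.77 = 0.3542
H' = H/60 = 330/60 ≈ 5.5000; X = C×(1-|H' mod 2 - 1|) = 0.1771
m = L - C/2 = 0.77 - 0.1771 = 0.5929
Sector ⌊H'⌋ = 5 → (R',G',B') = (0.3542, 0.0, 0.1771)
RGB = ((R'+m)×255, (G'+m)×255, (B'+m)×255) = (241.5105, 151.1895, 196.35)
Round half up → RGB(242, 151, 196)


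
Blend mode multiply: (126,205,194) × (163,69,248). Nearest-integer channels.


Multiply: C = A×B/255, rounded to nearest integer
R: 126×163/255 = 20538/255 ≈ 80.541 → 81
G: 205×69/255 = 14145/255 ≈ 55.471 → 55
B: 194×248/255 = 48112/255 ≈ 188.675 → 189
= RGB(81, 55, 189)


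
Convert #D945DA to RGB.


D9 → 217 (R)
45 → 69 (G)
DA → 218 (B)
= RGB(217, 69, 218)


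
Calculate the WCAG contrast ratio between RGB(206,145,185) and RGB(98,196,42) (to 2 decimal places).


Linearize each sRGB channel c=v/255: c/12.92 if c ≤ 0.04045 else ((c+0.055)/1.055)^2.4
L = 0.2126×R_lin + 0.7152×G_lin + 0.0722×B_lin
Color 1 (206,145,185):
  R=206: 206/255≈0.8078 > 0.04045 → ((0.8078+0.055)/1.055)^2.4 ≈ 0.61721
  G=145: 145/255≈0.5686 > 0.04045 → ((0.5686+0.055)/1.055)^2.4 ≈ 0.28315
  B=185: 185/255≈0.7255 > 0.04045 → ((0.7255+0.055)/1.055)^2.4 ≈ 0.48515
  L1 = 0.2126×0.61721 + 0.7152×0.28315 + 0.0722×0.48515 ≈ 0.36875
Color 2 (98,196,42):
  R=98: 98/255≈0.3843 > 0.04045 → ((0.3843+0.055)/1.055)^2.4 ≈ 0.12214
  G=196: 196/255≈0.7686 > 0.04045 → ((0.7686+0.055)/1.055)^2.4 ≈ 0.55201
  B=42: 42/255≈0.1647 > 0.04045 → ((0.1647+0.055)/1.055)^2.4 ≈ 0.02315
  L2 = 0.2126×0.12214 + 0.7152×0.55201 + 0.0722×0.02315 ≈ 0.42244
Lighter = 0.42244, Darker = 0.36875
Ratio = (L_lighter + 0.05) / (L_darker + 0.05)
Ratio = (0.42244 + 0.05) / (0.36875 + 0.05) = 0.47244 / 0.41875 ≈ 1.1282
Ratio ≈ 1.13:1


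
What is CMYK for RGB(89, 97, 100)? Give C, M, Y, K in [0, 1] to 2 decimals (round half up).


R'=89/255≈0.3490, G'=97/255≈0.3804, B'=100/255≈0.3922
K = 1 - max(R',G',B') = 1 - 100/255 = 155/255 = 0.60784… → 0.61
(1-R'-K)/(1-K) simplifies to (max-R)/max with max = 100:
C = (100-89)/100 = 11/100 = 0.11 → 0.11
M = (100-97)/100 = 3/100 = 0.03 → 0.03
Y = (100-100)/100 = 0/100 = 0 → 0.00
= CMYK(0.11, 0.03, 0.00, 0.61)


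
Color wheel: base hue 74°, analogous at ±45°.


Base hue: 74°
Left analog: (74 - 45) mod 360 = 29°
Right analog: (74 + 45) mod 360 = 119°
Analogous hues = 29° and 119°


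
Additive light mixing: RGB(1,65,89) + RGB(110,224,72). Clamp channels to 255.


Additive: each channel = min(255, C₁+C₂)
R: 1+110 = 111 → 111
G: 65+224 = 289 → 255
B: 89+72 = 161 → 161
= RGB(111, 255, 161)


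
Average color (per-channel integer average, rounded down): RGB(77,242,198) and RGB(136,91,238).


Midpoint: each channel = ⌊(C₁+C₂)/2⌋
R: ⌊(77+136)/2⌋ = 106
G: ⌊(242+91)/2⌋ = 166
B: ⌊(198+238)/2⌋ = 218
= RGB(106, 166, 218)


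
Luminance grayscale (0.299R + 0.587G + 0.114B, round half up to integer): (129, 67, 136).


Gray = 0.299×R + 0.587×G + 0.114×B
Gray = 0.299×129 + 0.587×67 + 0.114×136
Gray = 38.571 + 39.329 + 15.504
Gray = 93.404 → round half up → 93
Gray = 93


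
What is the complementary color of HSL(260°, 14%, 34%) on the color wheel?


Complement = opposite side of color wheel = hue + 180°
H' = (260 + 180) mod 360 = 80°
S and L unchanged.
= HSL(80°, 14%, 34%)


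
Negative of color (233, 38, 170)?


Invert: (255-R, 255-G, 255-B)
R: 255-233 = 22
G: 255-38 = 217
B: 255-170 = 85
= RGB(22, 217, 85)


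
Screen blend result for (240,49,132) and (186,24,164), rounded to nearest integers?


Screen: C = 255 - (255-A)×(255-B)/255, rounded to nearest integer
R: 255 - (255-240)×(255-186)/255 = 255 - 1035/255 ≈ 255 - 4.059 = 250.941 → 251
G: 255 - (255-49)×(255-24)/255 = 255 - 47586/255 ≈ 255 - 186.612 = 68.388 → 68
B: 255 - (255-132)×(255-164)/255 = 255 - 11193/255 ≈ 255 - 43.894 = 211.106 → 211
= RGB(251, 68, 211)


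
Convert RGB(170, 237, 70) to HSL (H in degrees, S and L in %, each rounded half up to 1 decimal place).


Normalize: R'=170/255≈0.6667, G'=237/255≈0.9294, B'=70/255≈0.2745
Max=237/255, Min=70/255, Δ=Max-Min=167/255
L = (Max+Min)/2 = (237+70)/510 = 307/510 = 0.60196… → L = 60.2%
L > 0.5 → S = Δ/(2-Max-Min) = 167/(510-237-70) = 167/203 = 0.82266… → S = 82.3%
(the 1/255 factors cancel in S and H, so raw channel differences can be used)
Max is G' → H = 60 × ((B-R)/Δ + 2) = 60 × ((70-170)/167 + 2)
  -100/167 + 2 = -0.5988… + 2 = 1.4011…
  H = 60 × 1.4011… = 84.071…° → H = 84.1°
= HSL(84.1°, 82.3%, 60.2%)
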